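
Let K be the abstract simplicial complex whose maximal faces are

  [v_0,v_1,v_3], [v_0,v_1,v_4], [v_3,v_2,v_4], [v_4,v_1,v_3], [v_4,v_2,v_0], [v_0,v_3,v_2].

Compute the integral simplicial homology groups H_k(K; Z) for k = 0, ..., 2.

We work with the vertex ordering v_0 < v_1 < v_2 < v_3 < v_4. The simplices of K, each written with vertices in increasing order, are:

  0-simplices (5): [v_0], [v_1], [v_2], [v_3], [v_4]
  1-simplices (9): [v_0,v_1], [v_0,v_2], [v_0,v_3], [v_0,v_4], [v_1,v_3], [v_1,v_4], [v_2,v_3], [v_2,v_4], [v_3,v_4]
  2-simplices (6): [v_0,v_1,v_3], [v_0,v_1,v_4], [v_0,v_2,v_3], [v_0,v_2,v_4], [v_1,v_3,v_4], [v_2,v_3,v_4]

so the chain groups are C_0 ≅ Z^5, C_1 ≅ Z^9, C_2 ≅ Z^6.

∂_1: C_1 → C_0 is given by ∂[p,q] = [q] − [p]. For instance
  ∂[v_1,v_3] = [v_3] − [v_1].
The 5×9 boundary matrix has rank 4 and Smith normal form diag(1,1,1,1).

Boundary ∂_2: C_2 → C_1 sends each 2-simplex [p,q,r] to [q,r] − [p,r] + [p,q]. For instance
  ∂[v_1,v_3,v_4] = [v_3,v_4] − [v_1,v_4] + [v_1,v_3],
  ∂[v_0,v_2,v_3] = [v_2,v_3] − [v_0,v_3] + [v_0,v_2].
As a 9×6 matrix over Z this has rank 5, with invariant factors (1,1,1,1,1).

Now H_k = ker ∂_k / im ∂_{k+1}, so:

  H_0: rank C_0 − rank ∂_1 = 5 − 4 = 1, and the invariant factors of ∂_1 are all 1, so H_0 ≅ Z.
  H_1: rank ker ∂_1 − rank ∂_2 = (9 − 4) − 5 = 0, and the invariant factors of ∂_2 are all 1, so H_1 ≅ 0.
  H_2: rank ker ∂_2 − rank ∂_3 = (6 − 5) − 0 = 1, and there is no ∂_3, so H_2 ≅ Z.

As a check, the Euler characteristic is 5 − 9 + 6 = 2, which agrees with 1 − 0 + 1 = 2.

H_0 = Z,  H_1 = 0,  H_2 = Z.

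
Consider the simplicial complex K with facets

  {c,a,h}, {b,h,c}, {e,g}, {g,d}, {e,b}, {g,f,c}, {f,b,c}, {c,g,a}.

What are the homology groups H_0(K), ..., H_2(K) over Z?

H_0 = Z,  H_1 = Z,  H_2 = 0.

Take the total order a < b < c < d < e < f < g < h on the vertex set. Then K (dimension 2) consists of the simplices:

  0-simplices (8): a, b, c, d, e, f, g, h
  1-simplices (13): ac, ag, ah, bc, be, bf, bh, cf, cg, ch, dg, eg, fg
  2-simplices (5): acg, ach, bcf, bch, cfg

giving chain groups C_0 ≅ Z^8, C_1 ≅ Z^13, C_2 ≅ Z^5.

The boundary map ∂_1: C_1 → C_0 maps an edge to its endpoints' difference, ∂[p,q] = q − p.
This gives a 8×13 integer matrix of rank 7; reducing to Smith normal form yields diagonal entries (1,1,1,1,1,1,1).

∂_2: C_2 → C_1 acts by ∂[p,q,r] = [q,r] − [p,r] + [p,q]. For instance
  ∂ach = ch − ah + ac,
  ∂cfg = fg − cg + cf.
As a 13×5 matrix over Z this has rank 5, with invariant factors (1,1,1,1,1).

From H_k ≅ ker(∂_k) / im(∂_{k+1}) we obtain:

  H_0: rank C_0 − rank ∂_1 = 8 − 7 = 1, and the invariant factors of ∂_1 are all 1, so H_0 ≅ Z.
  H_1: rank ker ∂_1 − rank ∂_2 = (13 − 7) − 5 = 1, and the invariant factors of ∂_2 are all 1, so H_1 ≅ Z.
  H_2: rank ker ∂_2 − rank ∂_3 = (5 − 5) − 0 = 0, and there is no ∂_3, so H_2 ≅ 0.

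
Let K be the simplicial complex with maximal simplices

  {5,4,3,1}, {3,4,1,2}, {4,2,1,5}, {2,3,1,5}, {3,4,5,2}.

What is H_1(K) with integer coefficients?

K has 5 vertices, 10 edges, 10 triangles, 5 3-simplices.
rank ∂_1 = 4, rank ∂_2 = 6 ⇒ b_1 = 10 − 4 − 6 = 0; all invariant factors of ∂_2 are 1 so no torsion. So H_1 = 0.

H_1 = 0.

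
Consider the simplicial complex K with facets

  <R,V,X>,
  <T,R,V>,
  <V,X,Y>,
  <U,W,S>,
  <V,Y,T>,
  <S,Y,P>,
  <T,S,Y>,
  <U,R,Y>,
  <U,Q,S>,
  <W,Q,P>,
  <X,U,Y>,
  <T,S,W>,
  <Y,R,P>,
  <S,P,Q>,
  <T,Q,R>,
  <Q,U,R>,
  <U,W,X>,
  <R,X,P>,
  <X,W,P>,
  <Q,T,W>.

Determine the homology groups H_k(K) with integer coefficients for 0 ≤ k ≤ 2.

Order the vertices as P < Q < R < S < T < U < V < W < X < Y. Listing each simplex with vertices in this order, K has dimension 2 with simplices:

  0-simplices (10): P, Q, R, S, T, U, V, W, X, Y
  1-simplices (30): PQ, PR, PS, PW, PX, PY, QR, QS, QT, QU, QW, RT, RU, RV, RX, RY, ST, SU, SW, SY, TV, TW, TY, UW, UX, UY, VX, VY, WX, XY
  2-simplices (20): PQS, PQW, PRX, PRY, PSY, PWX, QRT, QRU, QSU, QTW, RTV, RUY, RVX, STW, STY, SUW, TVY, UWX, UXY, VXY

Hence C_0 ≅ Z^10, C_1 ≅ Z^30, C_2 ≅ Z^20.

Boundary ∂_1: C_1 → C_0 is given by ∂[p,q] = [q] − [p].
As a 10×30 matrix over Z this has rank 9, with invariant factors (1,1,1,1,1,1,1,1,1).

Boundary ∂_2: C_2 → C_1 maps a triangle to the signed sum of its edges. For instance
  ∂PSY = SY − PY + PS,
  ∂STY = TY − SY + ST.
The resulting 30×20 matrix has rank 20, and its Smith normal form has invariant factors (1,1,1,1,1,1,1,1,1,1,1,1,1,1,1,1,1,1,1,2).

From H_k ≅ ker(∂_k) / im(∂_{k+1}) we obtain:

  H_0: rank C_0 − rank ∂_1 = 10 − 9 = 1, and the invariant factors of ∂_1 are all 1, so H_0 = Z.
  H_1: rank ker ∂_1 − rank ∂_2 = (30 − 9) − 20 = 1, and ∂_2 has invariant factor 2 > 1, so H_1 = Z ⊕ Z_2.
  H_2: rank ker ∂_2 − rank ∂_3 = (20 − 20) − 0 = 0, and there is no ∂_3, so H_2 = 0.

(K is a triangulation of the Klein bottle.)

H_0 ≅ Z,  H_1 ≅ Z ⊕ Z_2,  H_2 = 0.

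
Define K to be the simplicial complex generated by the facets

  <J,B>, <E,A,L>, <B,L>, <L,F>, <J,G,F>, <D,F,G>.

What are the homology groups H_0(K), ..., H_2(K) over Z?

H_0 ≅ Z,  H_1 ≅ Z,  H_2 = 0.

We work with the vertex ordering A < B < D < E < F < G < J < L. The simplices of K, each written with vertices in increasing order, are:

  0-simplices (8): A, B, D, E, F, G, J, L
  1-simplices (11): AE, AL, BJ, BL, DF, DG, EL, FG, FJ, FL, GJ
  2-simplices (3): AEL, DFG, FGJ

giving chain groups C_0 ≅ Z^8, C_1 ≅ Z^11, C_2 ≅ Z^3.

Boundary ∂_1: C_1 → C_0 sends each edge [p,q] (with p < q) to q − p. For instance
  ∂AL = L − A.
The resulting 8×11 matrix has rank 7, and its Smith normal form has invariant factors (1,1,1,1,1,1,1).

The boundary map ∂_2: C_2 → C_1 acts by ∂[p,q,r] = [q,r] − [p,r] + [p,q]. For instance
  ∂FGJ = GJ − FJ + FG,
  ∂AEL = EL − AL + AE.
The resulting 11×3 matrix has rank 3, and its Smith normal form has invariant factors (1,1,1).

Reading off H_k = ker ∂_k / im ∂_{k+1}:

  H_0: rank C_0 − rank ∂_1 = 8 − 7 = 1, and the invariant factors of ∂_1 are all 1, so H_0 ≅ Z.
  H_1: rank ker ∂_1 − rank ∂_2 = (11 − 7) − 3 = 1, and the invariant factors of ∂_2 are all 1, so H_1 ≅ Z.
  H_2: rank ker ∂_2 − rank ∂_3 = (3 − 3) − 0 = 0, and there is no ∂_3, so H_2 ≅ 0.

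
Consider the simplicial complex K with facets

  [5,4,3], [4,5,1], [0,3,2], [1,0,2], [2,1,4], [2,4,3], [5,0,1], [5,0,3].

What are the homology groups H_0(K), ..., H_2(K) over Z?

H_0 ≅ Z,  H_1 = 0,  H_2 ≅ Z.

Order the vertices as 0 < 1 < 2 < 3 < 4 < 5. Listing each simplex with vertices in this order, K has dimension 2 with simplices:

  0-simplices (6): [0], [1], [2], [3], [4], [5]
  1-simplices (12): [0,1], [0,2], [0,3], [0,5], [1,2], [1,4], [1,5], [2,3], [2,4], [3,4], [3,5], [4,5]
  2-simplices (8): [0,1,2], [0,1,5], [0,2,3], [0,3,5], [1,2,4], [1,4,5], [2,3,4], [3,4,5]

giving chain groups C_0 ≅ Z^6, C_1 ≅ Z^12, C_2 ≅ Z^8.

The boundary map ∂_1: C_1 → C_0 is given by ∂[p,q] = [q] − [p].
This gives a 6×12 integer matrix of rank 5; reducing to Smith normal form yields diagonal entries (1,1,1,1,1).

Boundary ∂_2: C_2 → C_1 maps a triangle to the signed sum of its edges. For instance
  ∂[3,4,5] = [4,5] − [3,5] + [3,4],
  ∂[0,3,5] = [3,5] − [0,5] + [0,3].
The resulting 12×8 matrix has rank 7, and its Smith normal form has invariant factors (1,1,1,1,1,1,1).

Computing H_k = (kernel of ∂_k) / (image of ∂_{k+1}):

  H_0: rank C_0 − rank ∂_1 = 6 − 5 = 1, and the invariant factors of ∂_1 are all 1, so H_0 ≅ Z.
  H_1: rank ker ∂_1 − rank ∂_2 = (12 − 5) − 7 = 0, and the invariant factors of ∂_2 are all 1, so H_1 ≅ 0.
  H_2: rank ker ∂_2 − rank ∂_3 = (8 − 7) − 0 = 1, and there is no ∂_3, so H_2 ≅ Z.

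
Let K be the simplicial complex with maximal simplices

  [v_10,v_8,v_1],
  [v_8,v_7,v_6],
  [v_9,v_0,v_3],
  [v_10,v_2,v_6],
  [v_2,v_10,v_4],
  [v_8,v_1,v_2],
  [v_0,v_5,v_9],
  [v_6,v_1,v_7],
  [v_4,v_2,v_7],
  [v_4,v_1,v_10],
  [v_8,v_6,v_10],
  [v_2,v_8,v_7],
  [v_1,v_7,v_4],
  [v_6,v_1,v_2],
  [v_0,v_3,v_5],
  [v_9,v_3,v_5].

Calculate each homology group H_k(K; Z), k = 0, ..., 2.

We work with the vertex ordering v_0 < v_1 < v_2 < v_3 < v_4 < v_5 < v_6 < v_7 < v_8 < v_9 < v_10. The simplices of K, each written with vertices in increasing order, are:

  0-simplices (11): [v_0], [v_1], [v_2], [v_3], [v_4], [v_5], [v_6], [v_7], [v_8], [v_9], [v_10]
  1-simplices (24): (24 of them)
  2-simplices (16): (16 of them)

so the chain groups are C_0 ≅ Z^11, C_1 ≅ Z^24, C_2 ≅ Z^16.

The boundary map ∂_1: C_1 → C_0 maps an edge to its endpoints' difference, ∂[p,q] = q − p. For instance
  ∂[v_0,v_3] = [v_3] − [v_0].
As a 11×24 matrix over Z this has rank 9, with invariant factors (1,1,1,1,1,1,1,1,1).

∂_2: C_2 → C_1 sends each 2-simplex [p,q,r] to [q,r] − [p,r] + [p,q]. For instance
  ∂[v_0,v_3,v_5] = [v_3,v_5] − [v_0,v_5] + [v_0,v_3],
  ∂[v_1,v_4,v_10] = [v_4,v_10] − [v_1,v_10] + [v_1,v_4].
The 24×16 boundary matrix has rank 15 and Smith normal form diag(1,1,1,1,1,1,1,1,1,1,1,1,1,1,2).

Reading off H_k = ker ∂_k / im ∂_{k+1}:

  H_0: rank C_0 − rank ∂_1 = 11 − 9 = 2, and the invariant factors of ∂_1 are all 1, so H_0 = Z^2.
  H_1: rank ker ∂_1 − rank ∂_2 = (24 − 9) − 15 = 0, and ∂_2 has invariant factor 2 > 1, so H_1 = Z_2.
  H_2: rank ker ∂_2 − rank ∂_3 = (16 − 15) − 0 = 1, and there is no ∂_3, so H_2 = Z.

H_0 = Z^2,  H_1 = Z_2,  H_2 = Z.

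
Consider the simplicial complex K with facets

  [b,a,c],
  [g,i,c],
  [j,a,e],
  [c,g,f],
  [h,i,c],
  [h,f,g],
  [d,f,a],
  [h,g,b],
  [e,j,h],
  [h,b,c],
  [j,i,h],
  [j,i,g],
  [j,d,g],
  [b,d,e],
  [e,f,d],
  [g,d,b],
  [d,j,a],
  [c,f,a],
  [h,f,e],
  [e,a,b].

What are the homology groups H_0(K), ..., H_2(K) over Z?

H_0 ≅ Z,  H_1 ≅ Z ⊕ Z_2,  H_2 = 0.

K has 10 vertices, 30 edges, 20 triangles.
rank ∂_0 = 0, rank ∂_1 = 9 ⇒ b_0 = 10 − 0 − 9 = 1; all invariant factors of ∂_1 are 1 so no torsion. So H_0 = Z.
rank ∂_1 = 9, rank ∂_2 = 20 ⇒ b_1 = 30 − 9 − 20 = 1; ∂_2 has invariant factor(s) [2] giving torsion. So H_1 = Z ⊕ Z_2.
rank ∂_2 = 20, rank ∂_3 = 0 ⇒ b_2 = 20 − 20 − 0 = 0. So H_2 = 0.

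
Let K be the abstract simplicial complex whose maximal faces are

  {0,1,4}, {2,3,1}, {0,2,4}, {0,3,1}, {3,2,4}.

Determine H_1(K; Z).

Take the total order 0 < 1 < 2 < 3 < 4 on the vertex set. Then K (dimension 2) consists of the simplices:

  0-simplices (5): [0], [1], [2], [3], [4]
  1-simplices (10): [0,1], [0,2], [0,3], [0,4], [1,2], [1,3], [1,4], [2,3], [2,4], [3,4]
  2-simplices (5): [0,1,3], [0,1,4], [0,2,4], [1,2,3], [2,3,4]

so the chain groups are C_0 ≅ Z^5, C_1 ≅ Z^10, C_2 ≅ Z^5.

∂_1: C_1 → C_0 maps an edge to its endpoints' difference, ∂[p,q] = q − p. For instance
  ∂[0,2] = [2] − [0].
As a 5×10 matrix over Z this has rank 4, with invariant factors (1,1,1,1).

The boundary map ∂_2: C_2 → C_1 maps a triangle to the signed sum of its edges. For instance
  ∂[2,3,4] = [3,4] − [2,4] + [2,3],
  ∂[0,2,4] = [2,4] − [0,4] + [0,2].
This gives a 10×5 integer matrix of rank 5; reducing to Smith normal form yields diagonal entries (1,1,1,1,1).

Now H_k = ker ∂_k / im ∂_{k+1}, so:

  H_1: rank ker ∂_1 − rank ∂_2 = (10 − 4) − 5 = 1, and the invariant factors of ∂_2 are all 1, so H_1 ≅ Z.

H_1 ≅ Z.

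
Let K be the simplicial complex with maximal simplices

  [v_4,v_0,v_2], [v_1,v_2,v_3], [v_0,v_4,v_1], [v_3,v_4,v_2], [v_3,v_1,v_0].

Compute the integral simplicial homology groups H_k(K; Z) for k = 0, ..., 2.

H_0 ≅ Z,  H_1 ≅ Z,  H_2 = 0.

Order the vertices as v_0 < v_1 < v_2 < v_3 < v_4. Listing each simplex with vertices in this order, K has dimension 2 with simplices:

  0-simplices (5): [v_0], [v_1], [v_2], [v_3], [v_4]
  1-simplices (10): [v_0,v_1], [v_0,v_2], [v_0,v_3], [v_0,v_4], [v_1,v_2], [v_1,v_3], [v_1,v_4], [v_2,v_3], [v_2,v_4], [v_3,v_4]
  2-simplices (5): [v_0,v_1,v_3], [v_0,v_1,v_4], [v_0,v_2,v_4], [v_1,v_2,v_3], [v_2,v_3,v_4]

Hence C_0 ≅ Z^5, C_1 ≅ Z^10, C_2 ≅ Z^5.

∂_1: C_1 → C_0 maps an edge to its endpoints' difference, ∂[p,q] = q − p. For instance
  ∂[v_2,v_3] = [v_3] − [v_2].
The 5×10 boundary matrix has rank 4 and Smith normal form diag(1,1,1,1).

The boundary map ∂_2: C_2 → C_1 sends each 2-simplex [p,q,r] to [q,r] − [p,r] + [p,q]. For instance
  ∂[v_0,v_1,v_3] = [v_1,v_3] − [v_0,v_3] + [v_0,v_1],
  ∂[v_1,v_2,v_3] = [v_2,v_3] − [v_1,v_3] + [v_1,v_2].
This gives a 10×5 integer matrix of rank 5; reducing to Smith normal form yields diagonal entries (1,1,1,1,1).

Reading off H_k = ker ∂_k / im ∂_{k+1}:

  H_0: rank C_0 − rank ∂_1 = 5 − 4 = 1, and the invariant factors of ∂_1 are all 1, so H_0 = Z.
  H_1: rank ker ∂_1 − rank ∂_2 = (10 − 4) − 5 = 1, and the invariant factors of ∂_2 are all 1, so H_1 = Z.
  H_2: rank ker ∂_2 − rank ∂_3 = (5 − 5) − 0 = 0, and there is no ∂_3, so H_2 = 0.

(K is a triangulation of the Möbius band.)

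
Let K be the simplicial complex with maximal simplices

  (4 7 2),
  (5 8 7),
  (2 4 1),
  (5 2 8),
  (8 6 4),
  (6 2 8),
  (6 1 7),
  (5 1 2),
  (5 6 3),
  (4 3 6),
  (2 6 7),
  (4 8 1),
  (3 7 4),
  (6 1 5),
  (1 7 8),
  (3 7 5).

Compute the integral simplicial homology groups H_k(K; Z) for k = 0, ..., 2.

We work with the vertex ordering 1 < 2 < 3 < 4 < 5 < 6 < 7 < 8. The simplices of K, each written with vertices in increasing order, are:

  0-simplices (8): [1], [2], [3], [4], [5], [6], [7], [8]
  1-simplices (24): (24 of them)
  2-simplices (16): [1,2,4], [1,2,5], [1,4,8], [1,5,6], [1,6,7], [1,7,8], [2,4,7], [2,5,8], [2,6,7], [2,6,8], [3,4,6], [3,4,7], [3,5,6], [3,5,7], [4,6,8], [5,7,8]

giving chain groups C_0 ≅ Z^8, C_1 ≅ Z^24, C_2 ≅ Z^16.

The boundary map ∂_1: C_1 → C_0 sends each edge [p,q] (with p < q) to q − p. For instance
  ∂[2,7] = [7] − [2].
This gives a 8×24 integer matrix of rank 7; reducing to Smith normal form yields diagonal entries (1,1,1,1,1,1,1).

The boundary map ∂_2: C_2 → C_1 sends each 2-simplex [p,q,r] to [q,r] − [p,r] + [p,q]. For instance
  ∂[1,2,4] = [2,4] − [1,4] + [1,2],
  ∂[3,5,7] = [5,7] − [3,7] + [3,5].
This gives a 24×16 integer matrix of rank 15; reducing to Smith normal form yields diagonal entries (1,1,1,1,1,1,1,1,1,1,1,1,1,1,1).

Now H_k = ker ∂_k / im ∂_{k+1}, so:

  H_0: rank C_0 − rank ∂_1 = 8 − 7 = 1, and the invariant factors of ∂_1 are all 1, so H_0 = Z.
  H_1: rank ker ∂_1 − rank ∂_2 = (24 − 7) − 15 = 2, and the invariant factors of ∂_2 are all 1, so H_1 = Z^2.
  H_2: rank ker ∂_2 − rank ∂_3 = (16 − 15) − 0 = 1, and there is no ∂_3, so H_2 = Z.

(K is a triangulation of the torus T^2.)

H_0 = Z,  H_1 = Z^2,  H_2 = Z.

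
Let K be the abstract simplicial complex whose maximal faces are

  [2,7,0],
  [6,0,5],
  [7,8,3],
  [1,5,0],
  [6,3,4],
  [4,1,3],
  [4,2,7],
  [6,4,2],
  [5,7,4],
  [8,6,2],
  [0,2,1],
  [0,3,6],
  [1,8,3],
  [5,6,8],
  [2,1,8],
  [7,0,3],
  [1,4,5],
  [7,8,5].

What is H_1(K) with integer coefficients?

Order the vertices as 0 < 1 < 2 < 3 < 4 < 5 < 6 < 7 < 8. Listing each simplex with vertices in this order, K has dimension 2 with simplices:

  0-simplices (9): [0], [1], [2], [3], [4], [5], [6], [7], [8]
  1-simplices (27): (27 of them)
  2-simplices (18): [0,1,2], [0,1,5], [0,2,7], [0,3,6], [0,3,7], [0,5,6], [1,2,8], [1,3,4], [1,3,8], [1,4,5], [2,4,6], [2,4,7], [2,6,8], [3,4,6], [3,7,8], [4,5,7], [5,6,8], [5,7,8]

Hence C_0 ≅ Z^9, C_1 ≅ Z^27, C_2 ≅ Z^18.

The boundary map ∂_1: C_1 → C_0 is given by ∂[p,q] = [q] − [p].
The resulting 9×27 matrix has rank 8, and its Smith normal form has invariant factors (1,1,1,1,1,1,1,1).

Boundary ∂_2: C_2 → C_1 acts by ∂[p,q,r] = [q,r] − [p,r] + [p,q]. For instance
  ∂[0,1,5] = [1,5] − [0,5] + [0,1],
  ∂[1,3,8] = [3,8] − [1,8] + [1,3].
The resulting 27×18 matrix has rank 17, and its Smith normal form has invariant factors (1,1,1,1,1,1,1,1,1,1,1,1,1,1,1,1,1).

Now H_k = ker ∂_k / im ∂_{k+1}, so:

  H_1: rank ker ∂_1 − rank ∂_2 = (27 − 8) − 17 = 2, and the invariant factors of ∂_2 are all 1, so H_1 ≅ Z^2.

H_1 ≅ Z^2.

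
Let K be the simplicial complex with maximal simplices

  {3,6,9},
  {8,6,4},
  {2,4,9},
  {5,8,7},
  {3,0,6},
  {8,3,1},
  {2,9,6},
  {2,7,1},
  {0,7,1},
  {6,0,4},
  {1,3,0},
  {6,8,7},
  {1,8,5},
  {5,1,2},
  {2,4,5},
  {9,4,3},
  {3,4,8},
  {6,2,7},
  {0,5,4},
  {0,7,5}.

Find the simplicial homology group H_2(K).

Order the vertices as 0 < 1 < 2 < 3 < 4 < 5 < 6 < 7 < 8 < 9. Listing each simplex with vertices in this order, K has dimension 2 with simplices:

  0-simplices (10): [0], [1], [2], [3], [4], [5], [6], [7], [8], [9]
  1-simplices (30): (30 of them)
  2-simplices (20): (20 of them)

Hence C_0 ≅ Z^10, C_1 ≅ Z^30, C_2 ≅ Z^20.

∂_1: C_1 → C_0 maps an edge to its endpoints' difference, ∂[p,q] = q − p.
This gives a 10×30 integer matrix of rank 9; reducing to Smith normal form yields diagonal entries (1,1,1,1,1,1,1,1,1).

The boundary map ∂_2: C_2 → C_1 sends each 2-simplex [p,q,r] to [q,r] − [p,r] + [p,q]. For instance
  ∂[2,6,7] = [6,7] − [2,7] + [2,6],
  ∂[6,7,8] = [7,8] − [6,8] + [6,7].
As a 30×20 matrix over Z this has rank 20, with invariant factors (1,1,1,1,1,1,1,1,1,1,1,1,1,1,1,1,1,1,1,2).

Now H_k = ker ∂_k / im ∂_{k+1}, so:

  H_2: rank ker ∂_2 − rank ∂_3 = (20 − 20) − 0 = 0, and there is no ∂_3, so H_2 = 0.

H_2 = 0.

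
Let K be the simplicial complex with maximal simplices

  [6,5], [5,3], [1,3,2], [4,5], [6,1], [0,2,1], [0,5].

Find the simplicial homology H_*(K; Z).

H_0 ≅ Z,  H_1 ≅ Z^2,  H_2 = 0.

We work with the vertex ordering 0 < 1 < 2 < 3 < 4 < 5 < 6. The simplices of K, each written with vertices in increasing order, are:

  0-simplices (7): [0], [1], [2], [3], [4], [5], [6]
  1-simplices (10): [0,1], [0,2], [0,5], [1,2], [1,3], [1,6], [2,3], [3,5], [4,5], [5,6]
  2-simplices (2): [0,1,2], [1,2,3]

giving chain groups C_0 ≅ Z^7, C_1 ≅ Z^10, C_2 ≅ Z^2.

The boundary map ∂_1: C_1 → C_0 maps an edge to its endpoints' difference, ∂[p,q] = q − p. For instance
  ∂[1,6] = [6] − [1].
This gives a 7×10 integer matrix of rank 6; reducing to Smith normal form yields diagonal entries (1,1,1,1,1,1).

Boundary ∂_2: C_2 → C_1 maps a triangle to the signed sum of its edges. For instance
  ∂[0,1,2] = [1,2] − [0,2] + [0,1],
  ∂[1,2,3] = [2,3] − [1,3] + [1,2].
This gives a 10×2 integer matrix of rank 2; reducing to Smith normal form yields diagonal entries (1,1).

Now H_k = ker ∂_k / im ∂_{k+1}, so:

  H_0: rank C_0 − rank ∂_1 = 7 − 6 = 1, and the invariant factors of ∂_1 are all 1, so H_0 ≅ Z.
  H_1: rank ker ∂_1 − rank ∂_2 = (10 − 6) − 2 = 2, and the invariant factors of ∂_2 are all 1, so H_1 ≅ Z^2.
  H_2: rank ker ∂_2 − rank ∂_3 = (2 − 2) − 0 = 0, and there is no ∂_3, so H_2 ≅ 0.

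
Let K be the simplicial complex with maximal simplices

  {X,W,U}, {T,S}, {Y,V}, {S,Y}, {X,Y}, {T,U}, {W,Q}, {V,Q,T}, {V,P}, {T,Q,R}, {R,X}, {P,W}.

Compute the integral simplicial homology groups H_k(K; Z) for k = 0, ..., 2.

We work with the vertex ordering P < Q < R < S < T < U < V < W < X < Y. The simplices of K, each written with vertices in increasing order, are:

  0-simplices (10): P, Q, R, S, T, U, V, W, X, Y
  1-simplices (17): PV, PW, QR, QT, QV, QW, RT, RX, ST, SY, TU, TV, UW, UX, VY, WX, XY
  2-simplices (3): QRT, QTV, UWX

giving chain groups C_0 ≅ Z^10, C_1 ≅ Z^17, C_2 ≅ Z^3.

∂_1: C_1 → C_0 maps an edge to its endpoints' difference, ∂[p,q] = q − p. For instance
  ∂TU = U − T.
This gives a 10×17 integer matrix of rank 9; reducing to Smith normal form yields diagonal entries (1,1,1,1,1,1,1,1,1).

Boundary ∂_2: C_2 → C_1 acts by ∂[p,q,r] = [q,r] − [p,r] + [p,q]. For instance
  ∂QTV = TV − QV + QT,
  ∂QRT = RT − QT + QR.
This gives a 17×3 integer matrix of rank 3; reducing to Smith normal form yields diagonal entries (1,1,1).

From H_k ≅ ker(∂_k) / im(∂_{k+1}) we obtain:

  H_0: rank C_0 − rank ∂_1 = 10 − 9 = 1, and the invariant factors of ∂_1 are all 1, so H_0 = Z.
  H_1: rank ker ∂_1 − rank ∂_2 = (17 − 9) − 3 = 5, and the invariant factors of ∂_2 are all 1, so H_1 = Z^5.
  H_2: rank ker ∂_2 − rank ∂_3 = (3 − 3) − 0 = 0, and there is no ∂_3, so H_2 = 0.

H_0 = Z,  H_1 = Z^5,  H_2 = 0.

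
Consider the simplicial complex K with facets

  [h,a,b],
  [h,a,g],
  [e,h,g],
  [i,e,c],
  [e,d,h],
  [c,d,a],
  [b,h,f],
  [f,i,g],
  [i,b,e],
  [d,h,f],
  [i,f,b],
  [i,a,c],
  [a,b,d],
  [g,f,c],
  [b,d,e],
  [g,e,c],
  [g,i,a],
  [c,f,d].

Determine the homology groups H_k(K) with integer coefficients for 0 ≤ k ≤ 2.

H_0 ≅ Z,  H_1 ≅ Z ⊕ Z/2,  H_2 = 0.

K has 9 vertices, 27 edges, 18 triangles.
rank ∂_0 = 0, rank ∂_1 = 8 ⇒ b_0 = 9 − 0 − 8 = 1; all invariant factors of ∂_1 are 1 so no torsion. So H_0 ≅ Z.
rank ∂_1 = 8, rank ∂_2 = 18 ⇒ b_1 = 27 − 8 − 18 = 1; ∂_2 has invariant factor(s) [2] giving torsion. So H_1 ≅ Z ⊕ Z/2.
rank ∂_2 = 18, rank ∂_3 = 0 ⇒ b_2 = 18 − 18 − 0 = 0. So H_2 ≅ 0.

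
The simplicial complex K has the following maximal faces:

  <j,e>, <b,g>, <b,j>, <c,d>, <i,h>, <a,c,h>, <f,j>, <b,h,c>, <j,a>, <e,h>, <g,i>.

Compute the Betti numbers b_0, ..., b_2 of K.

b_0 = 1, b_1 = 3, b_2 = 0.

Fix the vertex order a < b < c < d < e < f < g < h < i < j and write every simplex with vertices in increasing order. Then dim K = 2 and the simplices of K are:

  0-simplices (10): a, b, c, d, e, f, g, h, i, j
  1-simplices (14): ac, ah, aj, bc, bg, bh, bj, cd, ch, eh, ej, fj, gi, hi
  2-simplices (2): ach, bch

so the chain groups are C_0 ≅ Z^10, C_1 ≅ Z^14, C_2 ≅ Z^2.

The boundary map ∂_1: C_1 → C_0 is given by ∂[p,q] = [q] − [p].
As a 10×14 matrix over Z this has rank 9, with invariant factors (1,1,1,1,1,1,1,1,1).

∂_2: C_2 → C_1 sends each 2-simplex [p,q,r] to [q,r] − [p,r] + [p,q]. For instance
  ∂bch = ch − bh + bc,
  ∂ach = ch − ah + ac.
The 14×2 boundary matrix has rank 2 and Smith normal form diag(1,1).

Now H_k = ker ∂_k / im ∂_{k+1}, so:

  H_0: rank C_0 − rank ∂_1 = 10 − 9 = 1, and the invariant factors of ∂_1 are all 1, so H_0 ≅ Z.
  H_1: rank ker ∂_1 − rank ∂_2 = (14 − 9) − 2 = 3, and the invariant factors of ∂_2 are all 1, so H_1 ≅ Z^3.
  H_2: rank ker ∂_2 − rank ∂_3 = (2 − 2) − 0 = 0, and there is no ∂_3, so H_2 ≅ 0.

As a check, the Euler characteristic is 10 − 14 + 2 = -2, which agrees with 1 − 3 + 0 = -2.

Hence the Betti numbers are b_0 = 1, b_1 = 3, b_2 = 0.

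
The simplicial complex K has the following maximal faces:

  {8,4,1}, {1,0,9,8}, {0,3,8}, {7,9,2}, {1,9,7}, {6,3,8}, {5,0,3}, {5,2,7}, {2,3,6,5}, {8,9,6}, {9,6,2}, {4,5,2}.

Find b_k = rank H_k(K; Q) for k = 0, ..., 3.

b_0 = 1, b_1 = 1, b_2 = 0, b_3 = 0.

Fix the vertex order 0 < 1 < 2 < 3 < 4 < 5 < 6 < 7 < 8 < 9 and write every simplex with vertices in increasing order. Then dim K = 3 and the simplices of K are:

  0-simplices (10): [0], [1], [2], [3], [4], [5], [6], [7], [8], [9]
  1-simplices (26): (26 of them)
  2-simplices (18): [0,1,8], [0,1,9], [0,3,5], [0,3,8], [0,8,9], [1,4,8], [1,7,9], [1,8,9], [2,3,5], [2,3,6], [2,4,5], [2,5,6], [2,5,7], [2,6,9], [2,7,9], [3,5,6], [3,6,8], [6,8,9]
  3-simplices (2): [0,1,8,9], [2,3,5,6]

Hence C_0 ≅ Z^10, C_1 ≅ Z^26, C_2 ≅ Z^18, C_3 ≅ Z^2.

∂_1: C_1 → C_0 sends each edge [p,q] (with p < q) to q − p. For instance
  ∂[4,5] = [5] − [4].
The resulting 10×26 matrix has rank 9, and its Smith normal form has invariant factors (1,1,1,1,1,1,1,1,1).

∂_2: C_2 → C_1 sends each 2-simplex [p,q,r] to [q,r] − [p,r] + [p,q]. For instance
  ∂[3,6,8] = [6,8] − [3,8] + [3,6],
  ∂[2,5,6] = [5,6] − [2,6] + [2,5].
As a 26×18 matrix over Z this has rank 16, with invariant factors (1,1,1,1,1,1,1,1,1,1,1,1,1,1,1,1).

Boundary ∂_3: C_3 → C_2 sends each 3-simplex σ to the alternating sum Σ_i (−1)^i (σ with its i-th vertex removed). For instance
  ∂[2,3,5,6] = [3,5,6] − [2,5,6] + [2,3,6] − [2,3,5],
  ∂[0,1,8,9] = [1,8,9] − [0,8,9] + [0,1,9] − [0,1,8].
The 18×2 boundary matrix has rank 2 and Smith normal form diag(1,1).

Reading off H_k = ker ∂_k / im ∂_{k+1}:

  H_0: rank C_0 − rank ∂_1 = 10 − 9 = 1, and the invariant factors of ∂_1 are all 1, so H_0 = Z.
  H_1: rank ker ∂_1 − rank ∂_2 = (26 − 9) − 16 = 1, and the invariant factors of ∂_2 are all 1, so H_1 = Z.
  H_2: rank ker ∂_2 − rank ∂_3 = (18 − 16) − 2 = 0, and the invariant factors of ∂_3 are all 1, so H_2 = 0.
  H_3: rank ker ∂_3 − rank ∂_4 = (2 − 2) − 0 = 0, and there is no ∂_4, so H_3 = 0.

Hence the Betti numbers are b_0 = 1, b_1 = 1, b_2 = 0, b_3 = 0.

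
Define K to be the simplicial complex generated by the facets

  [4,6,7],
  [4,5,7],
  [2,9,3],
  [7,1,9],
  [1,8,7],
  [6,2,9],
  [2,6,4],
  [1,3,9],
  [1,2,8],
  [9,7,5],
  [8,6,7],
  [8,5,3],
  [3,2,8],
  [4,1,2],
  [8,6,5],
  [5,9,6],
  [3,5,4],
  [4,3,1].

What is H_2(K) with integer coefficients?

Order the vertices as 1 < 2 < 3 < 4 < 5 < 6 < 7 < 8 < 9. Listing each simplex with vertices in this order, K has dimension 2 with simplices:

  0-simplices (9): [1], [2], [3], [4], [5], [6], [7], [8], [9]
  1-simplices (27): (27 of them)
  2-simplices (18): [1,2,4], [1,2,8], [1,3,4], [1,3,9], [1,7,8], [1,7,9], [2,3,8], [2,3,9], [2,4,6], [2,6,9], [3,4,5], [3,5,8], [4,5,7], [4,6,7], [5,6,8], [5,6,9], [5,7,9], [6,7,8]

so the chain groups are C_0 ≅ Z^9, C_1 ≅ Z^27, C_2 ≅ Z^18.

∂_1: C_1 → C_0 maps an edge to its endpoints' difference, ∂[p,q] = q − p. For instance
  ∂[5,6] = [6] − [5].
The resulting 9×27 matrix has rank 8, and its Smith normal form has invariant factors (1,1,1,1,1,1,1,1).

The boundary map ∂_2: C_2 → C_1 sends each 2-simplex [p,q,r] to [q,r] − [p,r] + [p,q]. For instance
  ∂[5,6,8] = [6,8] − [5,8] + [5,6],
  ∂[1,2,8] = [2,8] − [1,8] + [1,2].
As a 27×18 matrix over Z this has rank 18, with invariant factors (1,1,1,1,1,1,1,1,1,1,1,1,1,1,1,1,1,2).

Now H_k = ker ∂_k / im ∂_{k+1}, so:

  H_2: rank ker ∂_2 − rank ∂_3 = (18 − 18) − 0 = 0, and there is no ∂_3, so H_2 = 0.

(K is a triangulation of the Klein bottle.)

H_2 = 0.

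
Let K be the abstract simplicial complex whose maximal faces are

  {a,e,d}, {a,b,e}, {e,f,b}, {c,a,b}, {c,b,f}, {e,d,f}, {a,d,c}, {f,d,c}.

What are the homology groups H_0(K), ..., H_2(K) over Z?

H_0 ≅ Z,  H_1 = 0,  H_2 ≅ Z.

Take the total order a < b < c < d < e < f on the vertex set. Then K (dimension 2) consists of the simplices:

  0-simplices (6): a, b, c, d, e, f
  1-simplices (12): ab, ac, ad, ae, bc, be, bf, cd, cf, de, df, ef
  2-simplices (8): abc, abe, acd, ade, bcf, bef, cdf, def

giving chain groups C_0 ≅ Z^6, C_1 ≅ Z^12, C_2 ≅ Z^8.

Boundary ∂_1: C_1 → C_0 is given by ∂[p,q] = [q] − [p]. For instance
  ∂de = e − d.
The 6×12 boundary matrix has rank 5 and Smith normal form diag(1,1,1,1,1).

∂_2: C_2 → C_1 acts by ∂[p,q,r] = [q,r] − [p,r] + [p,q]. For instance
  ∂abe = be − ae + ab,
  ∂abc = bc − ac + ab.
The 12×8 boundary matrix has rank 7 and Smith normal form diag(1,1,1,1,1,1,1).

Now H_k = ker ∂_k / im ∂_{k+1}, so:

  H_0: rank C_0 − rank ∂_1 = 6 − 5 = 1, and the invariant factors of ∂_1 are all 1, so H_0 ≅ Z.
  H_1: rank ker ∂_1 − rank ∂_2 = (12 − 5) − 7 = 0, and the invariant factors of ∂_2 are all 1, so H_1 ≅ 0.
  H_2: rank ker ∂_2 − rank ∂_3 = (8 − 7) − 0 = 1, and there is no ∂_3, so H_2 ≅ Z.

As a check, the Euler characteristic is 6 − 12 + 8 = 2, which agrees with 1 − 0 + 1 = 2.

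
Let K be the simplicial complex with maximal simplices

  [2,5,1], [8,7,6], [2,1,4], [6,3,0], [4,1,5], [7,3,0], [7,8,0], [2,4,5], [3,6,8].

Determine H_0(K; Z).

H_0 ≅ Z^2.

Order the vertices as 0 < 1 < 2 < 3 < 4 < 5 < 6 < 7 < 8. Listing each simplex with vertices in this order, K has dimension 2 with simplices:

  0-simplices (9): [0], [1], [2], [3], [4], [5], [6], [7], [8]
  1-simplices (16): [0,3], [0,6], [0,7], [0,8], [1,2], [1,4], [1,5], [2,4], [2,5], [3,6], [3,7], [3,8], [4,5], [6,7], [6,8], [7,8]
  2-simplices (9): [0,3,6], [0,3,7], [0,7,8], [1,2,4], [1,2,5], [1,4,5], [2,4,5], [3,6,8], [6,7,8]

so the chain groups are C_0 ≅ Z^9, C_1 ≅ Z^16, C_2 ≅ Z^9.

Boundary ∂_1: C_1 → C_0 sends each edge [p,q] (with p < q) to q − p. For instance
  ∂[1,5] = [5] − [1].
The 9×16 boundary matrix has rank 7 and Smith normal form diag(1,1,1,1,1,1,1).

Boundary ∂_2: C_2 → C_1 maps a triangle to the signed sum of its edges. For instance
  ∂[6,7,8] = [7,8] − [6,8] + [6,7],
  ∂[0,3,7] = [3,7] − [0,7] + [0,3].
The 16×9 boundary matrix has rank 8 and Smith normal form diag(1,1,1,1,1,1,1,1).

From H_k ≅ ker(∂_k) / im(∂_{k+1}) we obtain:

  H_0: rank C_0 − rank ∂_1 = 9 − 7 = 2, and the invariant factors of ∂_1 are all 1, so H_0 = Z^2.

(K is a triangulation of the disjoint union of the 2-sphere S^2 and the Möbius band.)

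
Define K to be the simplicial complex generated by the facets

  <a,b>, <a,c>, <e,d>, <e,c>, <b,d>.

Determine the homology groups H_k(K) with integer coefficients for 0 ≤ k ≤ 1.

H_0 ≅ Z,  H_1 ≅ Z.

We work with the vertex ordering a < b < c < d < e. The simplices of K, each written with vertices in increasing order, are:

  0-simplices (5): a, b, c, d, e
  1-simplices (5): ab, ac, bd, ce, de

so the chain groups are C_0 ≅ Z^5, C_1 ≅ Z^5.

The boundary map ∂_1: C_1 → C_0 is given by ∂[p,q] = [q] − [p].
The 5×5 boundary matrix has rank 4 and Smith normal form diag(1,1,1,1).

Now H_k = ker ∂_k / im ∂_{k+1}, so:

  H_0: rank C_0 − rank ∂_1 = 5 − 4 = 1, and the invariant factors of ∂_1 are all 1, so H_0 = Z.
  H_1: rank ker ∂_1 − rank ∂_2 = (5 − 4) − 0 = 1, and there is no ∂_2, so H_1 = Z.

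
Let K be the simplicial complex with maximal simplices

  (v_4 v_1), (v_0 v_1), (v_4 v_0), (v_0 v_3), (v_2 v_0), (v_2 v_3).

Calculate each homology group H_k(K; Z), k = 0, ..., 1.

Take the total order v_0 < v_1 < v_2 < v_3 < v_4 on the vertex set. Then K (dimension 1) consists of the simplices:

  0-simplices (5): [v_0], [v_1], [v_2], [v_3], [v_4]
  1-simplices (6): [v_0,v_1], [v_0,v_2], [v_0,v_3], [v_0,v_4], [v_1,v_4], [v_2,v_3]

giving chain groups C_0 ≅ Z^5, C_1 ≅ Z^6.

The boundary map ∂_1: C_1 → C_0 maps an edge to its endpoints' difference, ∂[p,q] = q − p. For instance
  ∂[v_0,v_2] = [v_2] − [v_0].
This gives a 5×6 integer matrix of rank 4; reducing to Smith normal form yields diagonal entries (1,1,1,1).

Now H_k = ker ∂_k / im ∂_{k+1}, so:

  H_0: rank C_0 − rank ∂_1 = 5 − 4 = 1, and the invariant factors of ∂_1 are all 1, so H_0 = Z.
  H_1: rank ker ∂_1 − rank ∂_2 = (6 − 4) − 0 = 2, and there is no ∂_2, so H_1 = Z^2.

As a check, the Euler characteristic is 5 − 6 = -1, which agrees with 1 − 2 = -1.

H_0 ≅ Z,  H_1 ≅ Z^2.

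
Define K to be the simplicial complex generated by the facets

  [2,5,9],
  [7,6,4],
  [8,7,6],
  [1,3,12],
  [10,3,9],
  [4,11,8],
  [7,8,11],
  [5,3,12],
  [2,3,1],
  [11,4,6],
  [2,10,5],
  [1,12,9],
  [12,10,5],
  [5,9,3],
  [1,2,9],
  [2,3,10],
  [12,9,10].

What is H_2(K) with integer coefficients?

H_2 = 0.

Fix the vertex order 1 < 2 < 3 < 4 < 5 < 6 < 7 < 8 < 9 < 10 < 11 < 12 and write every simplex with vertices in increasing order. Then dim K = 2 and the simplices of K are:

  0-simplices (12): [1], [2], [3], [4], [5], [6], [7], [8], [9], [10], [11], [12]
  1-simplices (28): (28 of them)
  2-simplices (17): (17 of them)

so the chain groups are C_0 ≅ Z^12, C_1 ≅ Z^28, C_2 ≅ Z^17.

The boundary map ∂_1: C_1 → C_0 maps an edge to its endpoints' difference, ∂[p,q] = q − p. For instance
  ∂[5,9] = [9] − [5].
The 12×28 boundary matrix has rank 10 and Smith normal form diag(1,1,1,1,1,1,1,1,1,1).

The boundary map ∂_2: C_2 → C_1 acts by ∂[p,q,r] = [q,r] − [p,r] + [p,q]. For instance
  ∂[1,3,12] = [3,12] − [1,12] + [1,3],
  ∂[4,6,7] = [6,7] − [4,7] + [4,6].
The resulting 28×17 matrix has rank 17, and its Smith normal form has invariant factors (1,1,1,1,1,1,1,1,1,1,1,1,1,1,1,1,2).

Computing H_k = (kernel of ∂_k) / (image of ∂_{k+1}):

  H_2: rank ker ∂_2 − rank ∂_3 = (17 − 17) − 0 = 0, and there is no ∂_3, so H_2 = 0.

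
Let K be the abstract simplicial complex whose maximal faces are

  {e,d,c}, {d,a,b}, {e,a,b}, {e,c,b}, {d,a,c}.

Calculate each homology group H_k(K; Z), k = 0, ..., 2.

Take the total order a < b < c < d < e on the vertex set. Then K (dimension 2) consists of the simplices:

  0-simplices (5): a, b, c, d, e
  1-simplices (10): ab, ac, ad, ae, bc, bd, be, cd, ce, de
  2-simplices (5): abd, abe, acd, bce, cde

giving chain groups C_0 ≅ Z^5, C_1 ≅ Z^10, C_2 ≅ Z^5.

Boundary ∂_1: C_1 → C_0 sends each edge [p,q] (with p < q) to q − p. For instance
  ∂be = e − b.
The 5×10 boundary matrix has rank 4 and Smith normal form diag(1,1,1,1).

∂_2: C_2 → C_1 acts by ∂[p,q,r] = [q,r] − [p,r] + [p,q]. For instance
  ∂cde = de − ce + cd,
  ∂abe = be − ae + ab.
The 10×5 boundary matrix has rank 5 and Smith normal form diag(1,1,1,1,1).

Now H_k = ker ∂_k / im ∂_{k+1}, so:

  H_0: rank C_0 − rank ∂_1 = 5 − 4 = 1, and the invariant factors of ∂_1 are all 1, so H_0 = Z.
  H_1: rank ker ∂_1 − rank ∂_2 = (10 − 4) − 5 = 1, and the invariant factors of ∂_2 are all 1, so H_1 = Z.
  H_2: rank ker ∂_2 − rank ∂_3 = (5 − 5) − 0 = 0, and there is no ∂_3, so H_2 = 0.

H_0 = Z,  H_1 = Z,  H_2 = 0.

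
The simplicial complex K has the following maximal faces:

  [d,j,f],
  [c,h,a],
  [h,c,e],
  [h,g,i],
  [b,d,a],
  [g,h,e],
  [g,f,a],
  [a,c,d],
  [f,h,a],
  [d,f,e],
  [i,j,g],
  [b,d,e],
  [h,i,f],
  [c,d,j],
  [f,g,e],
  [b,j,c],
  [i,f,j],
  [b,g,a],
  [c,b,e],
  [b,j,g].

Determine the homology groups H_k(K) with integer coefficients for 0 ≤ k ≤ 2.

Fix the vertex order a < b < c < d < e < f < g < h < i < j and write every simplex with vertices in increasing order. Then dim K = 2 and the simplices of K are:

  0-simplices (10): a, b, c, d, e, f, g, h, i, j
  1-simplices (30): ab, ac, ad, af, ag, ah, bc, bd, be, bg, bj, cd, ce, ch, cj, de, df, dj, ef, eg, eh, fg, fh, fi, fj, gh, gi, gj, hi, ij
  2-simplices (20): abd, abg, acd, ach, afg, afh, bce, bcj, bde, bgj, cdj, ceh, def, dfj, efg, egh, fhi, fij, ghi, gij

giving chain groups C_0 ≅ Z^10, C_1 ≅ Z^30, C_2 ≅ Z^20.

∂_1: C_1 → C_0 sends each edge [p,q] (with p < q) to q − p. For instance
  ∂bd = d − b.
As a 10×30 matrix over Z this has rank 9, with invariant factors (1,1,1,1,1,1,1,1,1).

∂_2: C_2 → C_1 sends each 2-simplex [p,q,r] to [q,r] − [p,r] + [p,q]. For instance
  ∂afh = fh − ah + af,
  ∂abg = bg − ag + ab.
This gives a 30×20 integer matrix of rank 20; reducing to Smith normal form yields diagonal entries (1,1,1,1,1,1,1,1,1,1,1,1,1,1,1,1,1,1,1,2).

Computing H_k = (kernel of ∂_k) / (image of ∂_{k+1}):

  H_0: rank C_0 − rank ∂_1 = 10 − 9 = 1, and the invariant factors of ∂_1 are all 1, so H_0 = Z.
  H_1: rank ker ∂_1 − rank ∂_2 = (30 − 9) − 20 = 1, and ∂_2 has invariant factor 2 > 1, so H_1 = Z ⊕ Z/2.
  H_2: rank ker ∂_2 − rank ∂_3 = (20 − 20) − 0 = 0, and there is no ∂_3, so H_2 = 0.

H_0 ≅ Z,  H_1 ≅ Z ⊕ Z/2,  H_2 = 0.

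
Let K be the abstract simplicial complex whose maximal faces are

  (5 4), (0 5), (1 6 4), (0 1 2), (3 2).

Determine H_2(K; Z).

H_2 = 0.

Fix the vertex order 0 < 1 < 2 < 3 < 4 < 5 < 6 and write every simplex with vertices in increasing order. Then dim K = 2 and the simplices of K are:

  0-simplices (7): [0], [1], [2], [3], [4], [5], [6]
  1-simplices (9): [0,1], [0,2], [0,5], [1,2], [1,4], [1,6], [2,3], [4,5], [4,6]
  2-simplices (2): [0,1,2], [1,4,6]

Hence C_0 ≅ Z^7, C_1 ≅ Z^9, C_2 ≅ Z^2.

The boundary map ∂_1: C_1 → C_0 maps an edge to its endpoints' difference, ∂[p,q] = q − p. For instance
  ∂[1,4] = [4] − [1].
The 7×9 boundary matrix has rank 6 and Smith normal form diag(1,1,1,1,1,1).

Boundary ∂_2: C_2 → C_1 maps a triangle to the signed sum of its edges. For instance
  ∂[1,4,6] = [4,6] − [1,6] + [1,4],
  ∂[0,1,2] = [1,2] − [0,2] + [0,1].
The 9×2 boundary matrix has rank 2 and Smith normal form diag(1,1).

From H_k ≅ ker(∂_k) / im(∂_{k+1}) we obtain:

  H_2: rank ker ∂_2 − rank ∂_3 = (2 − 2) − 0 = 0, and there is no ∂_3, so H_2 ≅ 0.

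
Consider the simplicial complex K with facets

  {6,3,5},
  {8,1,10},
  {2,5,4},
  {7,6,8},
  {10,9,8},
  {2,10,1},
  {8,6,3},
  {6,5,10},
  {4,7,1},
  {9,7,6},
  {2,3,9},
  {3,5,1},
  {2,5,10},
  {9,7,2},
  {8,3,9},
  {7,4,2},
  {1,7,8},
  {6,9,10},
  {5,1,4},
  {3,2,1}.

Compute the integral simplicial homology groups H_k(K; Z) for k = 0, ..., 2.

H_0 = Z,  H_1 = Z ⊕ Z/2Z,  H_2 = 0.

Fix the vertex order 1 < 2 < 3 < 4 < 5 < 6 < 7 < 8 < 9 < 10 and write every simplex with vertices in increasing order. Then dim K = 2 and the simplices of K are:

  0-simplices (10): [1], [2], [3], [4], [5], [6], [7], [8], [9], [10]
  1-simplices (30): (30 of them)
  2-simplices (20): (20 of them)

so the chain groups are C_0 ≅ Z^10, C_1 ≅ Z^30, C_2 ≅ Z^20.

∂_1: C_1 → C_0 sends each edge [p,q] (with p < q) to q − p.
As a 10×30 matrix over Z this has rank 9, with invariant factors (1,1,1,1,1,1,1,1,1).

The boundary map ∂_2: C_2 → C_1 maps a triangle to the signed sum of its edges. For instance
  ∂[1,7,8] = [7,8] − [1,8] + [1,7],
  ∂[1,3,5] = [3,5] − [1,5] + [1,3].
The resulting 30×20 matrix has rank 20, and its Smith normal form has invariant factors (1,1,1,1,1,1,1,1,1,1,1,1,1,1,1,1,1,1,1,2).

Reading off H_k = ker ∂_k / im ∂_{k+1}:

  H_0: rank C_0 − rank ∂_1 = 10 − 9 = 1, and the invariant factors of ∂_1 are all 1, so H_0 = Z.
  H_1: rank ker ∂_1 − rank ∂_2 = (30 − 9) − 20 = 1, and ∂_2 has invariant factor 2 > 1, so H_1 = Z ⊕ Z/2Z.
  H_2: rank ker ∂_2 − rank ∂_3 = (20 − 20) − 0 = 0, and there is no ∂_3, so H_2 = 0.

As a check, the Euler characteristic is 10 − 30 + 20 = 0, which agrees with 1 − 1 + 0 = 0.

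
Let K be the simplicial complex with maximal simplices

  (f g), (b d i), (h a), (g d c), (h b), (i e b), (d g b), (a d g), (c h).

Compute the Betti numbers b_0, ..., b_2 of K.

b_0 = 1, b_1 = 2, b_2 = 0.

Fix the vertex order a < b < c < d < e < f < g < h < i and write every simplex with vertices in increasing order. Then dim K = 2 and the simplices of K are:

  0-simplices (9): a, b, c, d, e, f, g, h, i
  1-simplices (15): ad, ag, ah, bd, be, bg, bh, bi, cd, cg, ch, dg, di, ei, fg
  2-simplices (5): adg, bdg, bdi, bei, cdg

so the chain groups are C_0 ≅ Z^9, C_1 ≅ Z^15, C_2 ≅ Z^5.

Boundary ∂_1: C_1 → C_0 sends each edge [p,q] (with p < q) to q − p.
The 9×15 boundary matrix has rank 8 and Smith normal form diag(1,1,1,1,1,1,1,1).

∂_2: C_2 → C_1 sends each 2-simplex [p,q,r] to [q,r] − [p,r] + [p,q]. For instance
  ∂bdg = dg − bg + bd,
  ∂cdg = dg − cg + cd.
The 15×5 boundary matrix has rank 5 and Smith normal form diag(1,1,1,1,1).

Now H_k = ker ∂_k / im ∂_{k+1}, so:

  H_0: rank C_0 − rank ∂_1 = 9 − 8 = 1, and the invariant factors of ∂_1 are all 1, so H_0 = Z.
  H_1: rank ker ∂_1 − rank ∂_2 = (15 − 8) − 5 = 2, and the invariant factors of ∂_2 are all 1, so H_1 = Z^2.
  H_2: rank ker ∂_2 − rank ∂_3 = (5 − 5) − 0 = 0, and there is no ∂_3, so H_2 = 0.

As a check, the Euler characteristic is 9 − 15 + 5 = -1, which agrees with 1 − 2 + 0 = -1.

Hence the Betti numbers are b_0 = 1, b_1 = 2, b_2 = 0.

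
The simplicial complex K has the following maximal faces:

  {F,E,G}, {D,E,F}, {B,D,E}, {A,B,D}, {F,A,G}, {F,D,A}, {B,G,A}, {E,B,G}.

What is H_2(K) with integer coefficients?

K has 6 vertices, 12 edges, 8 triangles.
rank ∂_2 = 7, rank ∂_3 = 0 ⇒ b_2 = 8 − 7 − 0 = 1. So H_2 = Z.

H_2 = Z.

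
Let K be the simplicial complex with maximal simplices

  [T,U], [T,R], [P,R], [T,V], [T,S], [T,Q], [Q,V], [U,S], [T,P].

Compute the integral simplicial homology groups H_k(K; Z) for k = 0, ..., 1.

K has 7 vertices, 9 edges.
rank ∂_0 = 0, rank ∂_1 = 6 ⇒ b_0 = 7 − 0 − 6 = 1; all invariant factors of ∂_1 are 1 so no torsion. So H_0 = Z.
rank ∂_1 = 6, rank ∂_2 = 0 ⇒ b_1 = 9 − 6 − 0 = 3. So H_1 = Z^3.

H_0 = Z,  H_1 = Z^3.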